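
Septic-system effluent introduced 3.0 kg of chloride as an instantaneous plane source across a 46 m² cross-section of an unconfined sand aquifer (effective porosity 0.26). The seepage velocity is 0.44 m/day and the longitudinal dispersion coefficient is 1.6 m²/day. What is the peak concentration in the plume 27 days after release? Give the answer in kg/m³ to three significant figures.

0.0108 kg/m³

The peak of an instantaneous 1D plume sits at x = vt; there the Gaussian factor is 1 and C_max = M/(n_e·A·√(4πDt)), where n_e·A is the pore area the mass is dissolved in.
√(4πDt) = √(4π × 1.6 × 27) = 23.30 m, so C_max = 3.0/(0.26 × 46 × 23.30) = 0.0108 kg/m³.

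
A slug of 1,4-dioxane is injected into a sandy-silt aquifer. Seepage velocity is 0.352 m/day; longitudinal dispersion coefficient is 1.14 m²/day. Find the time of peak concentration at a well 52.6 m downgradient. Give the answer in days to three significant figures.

141 days

For the 1D instantaneous-source solution, setting ∂C/∂t = 0 at fixed x gives v²t² + 2Dt − x² = 0, so t = (√(D² + v²x²) − D)/v².
√(D² + v²x²) = √(1.14² + 0.352² × 52.6²) = 18.55; v² = 0.123904.
t = (18.55 − 1.14)/0.123904 = 141 days (vs. the pure-advection estimate x/v = 149 d).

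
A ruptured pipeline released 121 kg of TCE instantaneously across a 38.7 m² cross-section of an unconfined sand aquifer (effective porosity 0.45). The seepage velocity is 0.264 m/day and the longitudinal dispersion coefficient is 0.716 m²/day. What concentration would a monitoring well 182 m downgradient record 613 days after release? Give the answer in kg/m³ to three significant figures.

For an instantaneous plane source, C(x,t) = M/(n_e·A·√(4πDt)) · exp(−(x−vt)²/(4Dt)), with n_e·A the pore (flow) area.
Plume center vt = 0.264 × 613 = 161.832 m, so the well at 182 m is 20.168 m downgradient of the peak.
√(4πDt) = 74.27 m, giving peak height M/(n_e·A·√(4πDt)) = 121/(0.45 × 38.7 × 74.27) = 0.09355 kg/m³.
(x−vt)²/(4Dt) = (20.168)²/(4 × 0.716 × 613) = 0.2317; exp(−0.2317) = 0.7932.
C = 0.09355 × 0.7932 = 0.0742 kg/m³.

0.0742 kg/m³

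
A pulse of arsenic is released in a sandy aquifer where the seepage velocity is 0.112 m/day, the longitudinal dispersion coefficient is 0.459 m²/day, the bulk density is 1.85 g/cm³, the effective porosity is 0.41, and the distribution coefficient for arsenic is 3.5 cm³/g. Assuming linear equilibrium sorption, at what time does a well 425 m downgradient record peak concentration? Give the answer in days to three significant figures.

63100 days

Retardation factor R = 1 + ρ_b·K_d/n = 1 + 1.85 × 3.5/0.41 = 16.79.
Sorption retards both mechanisms: v_R = v/R = 0.006671 m/day, D_R = D/R = 0.02734 m²/day.
Peak time from v_R²t² + 2D_R t − x² = 0: t = (√(D_R² + v_R²x²) − D_R)/v_R².
√(D_R² + v_R²x²) = √(0.02734² + 0.006671² × 425²) = 2.835; v_R² = 4.450e-05.
t = (2.835 − 0.02734)/4.450e-05 = 63100 days.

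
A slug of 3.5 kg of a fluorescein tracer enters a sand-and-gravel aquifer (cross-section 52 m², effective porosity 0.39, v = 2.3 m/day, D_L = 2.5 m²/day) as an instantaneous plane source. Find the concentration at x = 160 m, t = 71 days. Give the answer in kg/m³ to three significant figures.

For an instantaneous plane source, C(x,t) = M/(n_e·A·√(4πDt)) · exp(−(x−vt)²/(4Dt)), with n_e·A the pore (flow) area.
Plume center vt = 2.3 × 71 = 163.3 m, so the well at 160 m is 3.3 m upgradient of the peak.
√(4πDt) = 47.23 m, giving peak height M/(n_e·A·√(4πDt)) = 3.5/(0.39 × 52 × 47.23) = 0.003654 kg/m³.
(x−vt)²/(4Dt) = (-3.3)²/(4 × 2.5 × 71) = 0.01534; exp(−0.01534) = 0.9848.
C = 0.003654 × 0.9848 = 0.00360 kg/m³.

0.00360 kg/m³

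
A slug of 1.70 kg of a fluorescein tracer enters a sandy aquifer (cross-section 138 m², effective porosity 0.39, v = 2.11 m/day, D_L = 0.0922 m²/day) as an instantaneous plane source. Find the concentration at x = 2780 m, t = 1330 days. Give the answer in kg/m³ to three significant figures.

0.000196 kg/m³

For an instantaneous plane source, C(x,t) = M/(n_e·A·√(4πDt)) · exp(−(x−vt)²/(4Dt)), with n_e·A the pore (flow) area.
Plume center vt = 2.11 × 1330 = 2806.3 m, so the well at 2780 m is 26.3 m upgradient of the peak.
√(4πDt) = 39.26 m, giving peak height M/(n_e·A·√(4πDt)) = 1.70/(0.39 × 138 × 39.26) = 0.0008046 kg/m³.
(x−vt)²/(4Dt) = (-26.3)²/(4 × 0.0922 × 1330) = 1.410; exp(−1.410) = 0.2441.
C = 0.0008046 × 0.2441 = 0.000196 kg/m³.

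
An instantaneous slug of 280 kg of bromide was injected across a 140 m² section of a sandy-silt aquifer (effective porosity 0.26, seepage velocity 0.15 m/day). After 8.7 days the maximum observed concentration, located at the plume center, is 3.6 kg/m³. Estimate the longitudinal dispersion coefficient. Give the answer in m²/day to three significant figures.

0.0418 m²/day

At the plume center C_max = M/(n_e·A·√(4πDt)), so D = M²/(4πt·(n_e·A·C_max)²).
n_e·A·C_max = 0.26 × 140 × 3.6 = 131.0 kg/m.
D = 280²/(4π × 8.7 × 131.0²) = 0.0418 m²/day.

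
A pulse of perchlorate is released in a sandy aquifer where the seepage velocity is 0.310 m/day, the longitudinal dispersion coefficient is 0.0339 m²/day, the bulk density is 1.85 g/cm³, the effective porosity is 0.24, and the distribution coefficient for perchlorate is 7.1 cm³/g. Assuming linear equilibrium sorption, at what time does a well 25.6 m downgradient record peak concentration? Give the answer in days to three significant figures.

Retardation factor R = 1 + ρ_b·K_d/n = 1 + 1.85 × 7.1/0.24 = 55.73.
Sorption retards both mechanisms: v_R = v/R = 0.005563 m/day, D_R = D/R = 0.0006083 m²/day.
Peak time from v_R²t² + 2D_R t − x² = 0: t = (√(D_R² + v_R²x²) − D_R)/v_R².
√(D_R² + v_R²x²) = √(0.0006083² + 0.005563² × 25.6²) = 0.1424; v_R² = 3.095e-05.
t = (0.1424 − 0.0006083)/3.095e-05 = 4580 days.

4580 days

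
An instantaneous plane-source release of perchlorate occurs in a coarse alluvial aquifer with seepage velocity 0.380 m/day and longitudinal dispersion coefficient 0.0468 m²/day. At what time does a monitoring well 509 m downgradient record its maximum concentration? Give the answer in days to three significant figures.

For the 1D instantaneous-source solution, setting ∂C/∂t = 0 at fixed x gives v²t² + 2Dt − x² = 0, so t = (√(D² + v²x²) − D)/v².
√(D² + v²x²) = √(0.0468² + 0.380² × 509²) = 193.4; v² = 0.1444.
t = (193.4 − 0.0468)/0.1444 = 1340 days (vs. the pure-advection estimate x/v = 1340 d).

1340 days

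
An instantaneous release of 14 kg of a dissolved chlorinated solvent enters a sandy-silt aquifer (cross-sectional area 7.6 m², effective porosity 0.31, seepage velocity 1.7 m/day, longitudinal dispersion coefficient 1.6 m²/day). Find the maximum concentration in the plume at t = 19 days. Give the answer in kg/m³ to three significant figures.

0.304 kg/m³

The peak of an instantaneous 1D plume sits at x = vt; there the Gaussian factor is 1 and C_max = M/(n_e·A·√(4πDt)), where n_e·A is the pore area the mass is dissolved in.
√(4πDt) = √(4π × 1.6 × 19) = 19.55 m, so C_max = 14/(0.31 × 7.6 × 19.55) = 0.304 kg/m³.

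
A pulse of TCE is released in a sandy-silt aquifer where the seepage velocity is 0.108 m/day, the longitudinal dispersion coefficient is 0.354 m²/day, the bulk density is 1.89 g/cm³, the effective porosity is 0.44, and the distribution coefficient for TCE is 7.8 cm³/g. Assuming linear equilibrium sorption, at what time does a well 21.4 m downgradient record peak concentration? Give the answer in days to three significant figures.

Retardation factor R = 1 + ρ_b·K_d/n = 1 + 1.89 × 7.8/0.44 = 34.50.
Sorption retards both mechanisms: v_R = v/R = 0.003130 m/day, D_R = D/R = 0.01026 m²/day.
Peak time from v_R²t² + 2D_R t − x² = 0: t = (√(D_R² + v_R²x²) − D_R)/v_R².
√(D_R² + v_R²x²) = √(0.01026² + 0.003130² × 21.4²) = 0.06776; v_R² = 9.797e-06.
t = (0.06776 − 0.01026)/9.797e-06 = 5870 days.

5870 days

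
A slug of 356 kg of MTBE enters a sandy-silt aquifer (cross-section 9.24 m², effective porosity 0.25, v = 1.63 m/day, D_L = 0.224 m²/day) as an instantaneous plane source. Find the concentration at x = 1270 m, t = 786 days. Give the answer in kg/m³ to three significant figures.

2.74 kg/m³

For an instantaneous plane source, C(x,t) = M/(n_e·A·√(4πDt)) · exp(−(x−vt)²/(4Dt)), with n_e·A the pore (flow) area.
Plume center vt = 1.63 × 786 = 1281.18 m, so the well at 1270 m is 11.18 m upgradient of the peak.
√(4πDt) = 47.04 m, giving peak height M/(n_e·A·√(4πDt)) = 356/(0.25 × 9.24 × 47.04) = 3.276 kg/m³.
(x−vt)²/(4Dt) = (-11.18)²/(4 × 0.224 × 786) = 0.1775; exp(−0.1775) = 0.8374.
C = 3.276 × 0.8374 = 2.74 kg/m³.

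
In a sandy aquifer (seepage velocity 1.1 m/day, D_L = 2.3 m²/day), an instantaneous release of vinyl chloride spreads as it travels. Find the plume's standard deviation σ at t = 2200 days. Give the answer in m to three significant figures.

Dispersive spreading gives a Gaussian with σ² = 2Dt; advection only shifts the center.
σ = √(2 × 2.3 × 2200) = 101 m.

101 m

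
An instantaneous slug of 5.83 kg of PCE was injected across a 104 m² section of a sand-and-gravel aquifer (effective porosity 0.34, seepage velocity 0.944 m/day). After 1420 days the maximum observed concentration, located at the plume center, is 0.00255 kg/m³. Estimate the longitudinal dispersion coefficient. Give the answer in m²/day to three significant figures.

At the plume center C_max = M/(n_e·A·√(4πDt)), so D = M²/(4πt·(n_e·A·C_max)²).
n_e·A·C_max = 0.34 × 104 × 0.00255 = 0.09017 kg/m.
D = 5.83²/(4π × 1420 × 0.09017²) = 0.234 m²/day.

0.234 m²/day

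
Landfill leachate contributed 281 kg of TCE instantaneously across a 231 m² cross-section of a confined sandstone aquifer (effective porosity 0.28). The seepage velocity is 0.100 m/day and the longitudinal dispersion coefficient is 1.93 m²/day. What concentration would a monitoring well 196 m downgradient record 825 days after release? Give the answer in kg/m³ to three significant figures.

0.00406 kg/m³

For an instantaneous plane source, C(x,t) = M/(n_e·A·√(4πDt)) · exp(−(x−vt)²/(4Dt)), with n_e·A the pore (flow) area.
Plume center vt = 0.100 × 825 = 82.5 m, so the well at 196 m is 113.5 m downgradient of the peak.
√(4πDt) = 141.5 m, giving peak height M/(n_e·A·√(4πDt)) = 281/(0.28 × 231 × 141.5) = 0.03070 kg/m³.
(x−vt)²/(4Dt) = (113.5)²/(4 × 1.93 × 825) = 2.023; exp(−2.023) = 0.1323.
C = 0.03070 × 0.1323 = 0.00406 kg/m³.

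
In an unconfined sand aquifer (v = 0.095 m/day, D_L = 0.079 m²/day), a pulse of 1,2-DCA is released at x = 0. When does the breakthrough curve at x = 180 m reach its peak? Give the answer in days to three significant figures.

For the 1D instantaneous-source solution, setting ∂C/∂t = 0 at fixed x gives v²t² + 2Dt − x² = 0, so t = (√(D² + v²x²) − D)/v².
√(D² + v²x²) = √(0.079² + 0.095² × 180²) = 17.10; v² = 0.009025.
t = (17.10 − 0.079)/0.009025 = 1890 days (vs. the pure-advection estimate x/v = 1890 d).

1890 days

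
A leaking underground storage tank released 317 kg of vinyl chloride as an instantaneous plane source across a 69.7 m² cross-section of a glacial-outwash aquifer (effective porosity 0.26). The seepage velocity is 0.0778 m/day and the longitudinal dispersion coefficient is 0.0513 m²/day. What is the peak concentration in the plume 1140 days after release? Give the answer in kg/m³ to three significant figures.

0.645 kg/m³

The peak of an instantaneous 1D plume sits at x = vt; there the Gaussian factor is 1 and C_max = M/(n_e·A·√(4πDt)), where n_e·A is the pore area the mass is dissolved in.
√(4πDt) = √(4π × 0.0513 × 1140) = 27.11 m, so C_max = 317/(0.26 × 69.7 × 27.11) = 0.645 kg/m³.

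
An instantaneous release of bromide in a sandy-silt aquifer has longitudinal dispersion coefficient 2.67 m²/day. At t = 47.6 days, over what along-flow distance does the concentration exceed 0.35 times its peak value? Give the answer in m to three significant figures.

The plume is Gaussian with σ = √(2Dt) = √(2 × 2.67 × 47.6) = 15.94 m.
C/C_peak = exp(−Δx²/(2σ²)) = 0.35 ⇒ Δx = σ·√(−2 ln 0.35) = 15.94 × 1.449 = 23.10 m.
Width = 2Δx = 46.2 m.

46.2 m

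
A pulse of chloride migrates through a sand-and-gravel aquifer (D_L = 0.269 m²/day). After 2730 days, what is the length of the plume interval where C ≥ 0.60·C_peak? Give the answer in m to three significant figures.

The plume is Gaussian with σ = √(2Dt) = √(2 × 0.269 × 2730) = 38.32 m.
C/C_peak = exp(−Δx²/(2σ²)) = 0.60 ⇒ Δx = σ·√(−2 ln 0.60) = 38.32 × 1.011 = 38.74 m.
Width = 2Δx = 77.5 m.

77.5 m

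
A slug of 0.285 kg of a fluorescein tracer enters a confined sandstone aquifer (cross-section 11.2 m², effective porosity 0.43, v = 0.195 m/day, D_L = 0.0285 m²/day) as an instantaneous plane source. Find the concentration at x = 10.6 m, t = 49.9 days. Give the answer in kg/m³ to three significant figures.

0.0123 kg/m³

For an instantaneous plane source, C(x,t) = M/(n_e·A·√(4πDt)) · exp(−(x−vt)²/(4Dt)), with n_e·A the pore (flow) area.
Plume center vt = 0.195 × 49.9 = 9.7305 m, so the well at 10.6 m is 0.8695 m downgradient of the peak.
√(4πDt) = 4.227 m, giving peak height M/(n_e·A·√(4πDt)) = 0.285/(0.43 × 11.2 × 4.227) = 0.01400 kg/m³.
(x−vt)²/(4Dt) = (0.8695)²/(4 × 0.0285 × 49.9) = 0.1329; exp(−0.1329) = 0.8756.
C = 0.01400 × 0.8756 = 0.0123 kg/m³.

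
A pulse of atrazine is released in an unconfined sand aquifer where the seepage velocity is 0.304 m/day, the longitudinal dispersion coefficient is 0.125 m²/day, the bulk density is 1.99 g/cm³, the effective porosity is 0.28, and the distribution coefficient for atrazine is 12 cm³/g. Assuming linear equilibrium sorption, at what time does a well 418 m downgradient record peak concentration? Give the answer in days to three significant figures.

Retardation factor R = 1 + ρ_b·K_d/n = 1 + 1.99 × 12/0.28 = 86.29.
Sorption retards both mechanisms: v_R = v/R = 0.003523 m/day, D_R = D/R = 0.001449 m²/day.
Peak time from v_R²t² + 2D_R t − x² = 0: t = (√(D_R² + v_R²x²) − D_R)/v_R².
√(D_R² + v_R²x²) = √(0.001449² + 0.003523² × 418²) = 1.473; v_R² = 1.241e-05.
t = (1.473 − 0.001449)/1.241e-05 = 119000 days.

119000 days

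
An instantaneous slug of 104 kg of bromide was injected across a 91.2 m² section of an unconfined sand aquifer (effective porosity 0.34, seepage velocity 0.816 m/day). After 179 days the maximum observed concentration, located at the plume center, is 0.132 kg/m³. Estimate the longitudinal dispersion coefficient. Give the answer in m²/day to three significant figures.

0.287 m²/day

At the plume center C_max = M/(n_e·A·√(4πDt)), so D = M²/(4πt·(n_e·A·C_max)²).
n_e·A·C_max = 0.34 × 91.2 × 0.132 = 4.093 kg/m.
D = 104²/(4π × 179 × 4.093²) = 0.287 m²/day.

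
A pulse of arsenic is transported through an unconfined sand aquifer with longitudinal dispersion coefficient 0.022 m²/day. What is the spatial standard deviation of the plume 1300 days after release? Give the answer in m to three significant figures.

Dispersive spreading gives a Gaussian with σ² = 2Dt; advection only shifts the center.
σ = √(2 × 0.022 × 1300) = 7.56 m.

7.56 m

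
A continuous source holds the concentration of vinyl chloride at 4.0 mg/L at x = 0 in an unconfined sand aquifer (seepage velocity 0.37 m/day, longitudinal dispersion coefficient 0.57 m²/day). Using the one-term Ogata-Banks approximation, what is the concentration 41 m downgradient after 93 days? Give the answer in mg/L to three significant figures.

1.04 mg/L

For a continuous step input, C/C₀ ≈ ½·erfc((x−vt)/(2√(Dt))).
vt = 0.37 × 93 = 34.41 m and 2√(Dt) = 2√(0.57 × 93) = 14.56 m.
Argument (x−vt)/(2√(Dt)) = (41 − 34.41)/14.56 = 0.4526; ½·erfc(0.4526) = 0.2611.
C = 4.0 × 0.2611 = 1.04 mg/L.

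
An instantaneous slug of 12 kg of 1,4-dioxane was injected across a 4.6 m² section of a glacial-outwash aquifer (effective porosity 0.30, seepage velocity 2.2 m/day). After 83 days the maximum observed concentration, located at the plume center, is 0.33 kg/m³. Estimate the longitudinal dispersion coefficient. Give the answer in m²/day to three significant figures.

At the plume center C_max = M/(n_e·A·√(4πDt)), so D = M²/(4πt·(n_e·A·C_max)²).
n_e·A·C_max = 0.30 × 4.6 × 0.33 = 0.4554 kg/m.
D = 12²/(4π × 83 × 0.4554²) = 0.666 m²/day.

0.666 m²/day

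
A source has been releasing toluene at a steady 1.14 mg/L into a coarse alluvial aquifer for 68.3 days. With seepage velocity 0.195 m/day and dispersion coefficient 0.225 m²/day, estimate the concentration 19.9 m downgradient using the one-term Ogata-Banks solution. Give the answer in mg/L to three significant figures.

For a continuous step input, C/C₀ ≈ ½·erfc((x−vt)/(2√(Dt))).
vt = 0.195 × 68.3 = 13.3185 m and 2√(Dt) = 2√(0.225 × 68.3) = 7.840 m.
Argument (x−vt)/(2√(Dt)) = (19.9 − 13.3185)/7.840 = 0.8395; ½·erfc(0.8395) = 0.1176.
C = 1.14 × 0.1176 = 0.134 mg/L.

0.134 mg/L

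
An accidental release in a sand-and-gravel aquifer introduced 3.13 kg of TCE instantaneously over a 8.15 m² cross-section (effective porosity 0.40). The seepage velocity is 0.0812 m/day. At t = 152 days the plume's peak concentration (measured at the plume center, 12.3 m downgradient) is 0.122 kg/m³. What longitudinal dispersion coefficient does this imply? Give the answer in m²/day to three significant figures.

0.0324 m²/day

At the plume center C_max = M/(n_e·A·√(4πDt)), so D = M²/(4πt·(n_e·A·C_max)²).
n_e·A·C_max = 0.40 × 8.15 × 0.122 = 0.3977 kg/m.
D = 3.13²/(4π × 152 × 0.3977²) = 0.0324 m²/day.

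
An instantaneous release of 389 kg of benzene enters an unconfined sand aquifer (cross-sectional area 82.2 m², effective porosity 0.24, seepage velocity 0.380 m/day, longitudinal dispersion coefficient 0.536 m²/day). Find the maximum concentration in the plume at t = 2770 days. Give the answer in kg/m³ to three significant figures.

The peak of an instantaneous 1D plume sits at x = vt; there the Gaussian factor is 1 and C_max = M/(n_e·A·√(4πDt)), where n_e·A is the pore area the mass is dissolved in.
√(4πDt) = √(4π × 0.536 × 2770) = 136.6 m, so C_max = 389/(0.24 × 82.2 × 136.6) = 0.144 kg/m³.

0.144 kg/m³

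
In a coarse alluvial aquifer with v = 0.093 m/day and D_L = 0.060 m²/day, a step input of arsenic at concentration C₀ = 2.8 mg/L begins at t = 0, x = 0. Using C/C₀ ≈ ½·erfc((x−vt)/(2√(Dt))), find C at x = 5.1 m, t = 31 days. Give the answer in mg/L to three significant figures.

0.351 mg/L

For a continuous step input, C/C₀ ≈ ½·erfc((x−vt)/(2√(Dt))).
vt = 0.093 × 31 = 2.883 m and 2√(Dt) = 2√(0.060 × 31) = 2.728 m.
Argument (x−vt)/(2√(Dt)) = (5.1 − 2.883)/2.728 = 0.8127; ½·erfc(0.8127) = 0.1252.
C = 2.8 × 0.1252 = 0.351 mg/L.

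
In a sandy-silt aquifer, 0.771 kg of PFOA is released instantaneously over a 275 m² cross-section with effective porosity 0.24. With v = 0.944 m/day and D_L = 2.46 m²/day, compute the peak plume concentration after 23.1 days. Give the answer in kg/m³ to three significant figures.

The peak of an instantaneous 1D plume sits at x = vt; there the Gaussian factor is 1 and C_max = M/(n_e·A·√(4πDt)), where n_e·A is the pore area the mass is dissolved in.
√(4πDt) = √(4π × 2.46 × 23.1) = 26.72 m, so C_max = 0.771/(0.24 × 275 × 26.72) = 0.000437 kg/m³.

0.000437 kg/m³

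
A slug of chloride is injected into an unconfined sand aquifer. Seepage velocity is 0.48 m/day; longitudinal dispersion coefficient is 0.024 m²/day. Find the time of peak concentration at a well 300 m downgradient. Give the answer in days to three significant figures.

For the 1D instantaneous-source solution, setting ∂C/∂t = 0 at fixed x gives v²t² + 2Dt − x² = 0, so t = (√(D² + v²x²) − D)/v².
√(D² + v²x²) = √(0.024² + 0.48² × 300²) = 144.0; v² = 0.2304.
t = (144.0 − 0.024)/0.2304 = 625 days (vs. the pure-advection estimate x/v = 625 d).

625 days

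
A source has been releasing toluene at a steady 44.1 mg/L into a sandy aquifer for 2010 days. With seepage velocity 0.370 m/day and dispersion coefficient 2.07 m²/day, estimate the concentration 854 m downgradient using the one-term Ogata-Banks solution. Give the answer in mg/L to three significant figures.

5.00 mg/L

For a continuous step input, C/C₀ ≈ ½·erfc((x−vt)/(2√(Dt))).
vt = 0.370 × 2010 = 743.7 m and 2√(Dt) = 2√(2.07 × 2010) = 129.0 m.
Argument (x−vt)/(2√(Dt)) = (854 − 743.7)/129.0 = 0.8550; ½·erfc(0.8550) = 0.1133.
C = 44.1 × 0.1133 = 5.00 mg/L.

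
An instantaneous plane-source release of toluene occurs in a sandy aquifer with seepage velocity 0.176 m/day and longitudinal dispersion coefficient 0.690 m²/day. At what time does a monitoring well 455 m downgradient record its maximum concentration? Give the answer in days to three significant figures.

2560 days

For the 1D instantaneous-source solution, setting ∂C/∂t = 0 at fixed x gives v²t² + 2Dt − x² = 0, so t = (√(D² + v²x²) − D)/v².
√(D² + v²x²) = √(0.690² + 0.176² × 455²) = 80.08; v² = 0.030976.
t = (80.08 − 0.690)/0.030976 = 2560 days (vs. the pure-advection estimate x/v = 2590 d).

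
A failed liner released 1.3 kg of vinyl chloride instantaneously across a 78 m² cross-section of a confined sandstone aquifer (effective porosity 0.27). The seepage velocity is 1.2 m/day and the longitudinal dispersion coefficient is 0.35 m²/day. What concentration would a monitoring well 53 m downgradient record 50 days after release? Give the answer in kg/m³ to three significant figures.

0.00207 kg/m³

For an instantaneous plane source, C(x,t) = M/(n_e·A·√(4πDt)) · exp(−(x−vt)²/(4Dt)), with n_e·A the pore (flow) area.
Plume center vt = 1.2 × 50 = 60 m, so the well at 53 m is 7 m upgradient of the peak.
√(4πDt) = 14.83 m, giving peak height M/(n_e·A·√(4πDt)) = 1.3/(0.27 × 78 × 14.83) = 0.004162 kg/m³.
(x−vt)²/(4Dt) = (-7)²/(4 × 0.35 × 50) = 0.7000; exp(−0.7000) = 0.4966.
C = 0.004162 × 0.4966 = 0.00207 kg/m³.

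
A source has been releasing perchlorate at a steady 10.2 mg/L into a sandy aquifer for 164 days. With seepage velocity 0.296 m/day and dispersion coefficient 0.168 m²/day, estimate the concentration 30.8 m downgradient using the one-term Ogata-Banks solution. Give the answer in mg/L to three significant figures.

10.1 mg/L

For a continuous step input, C/C₀ ≈ ½·erfc((x−vt)/(2√(Dt))).
vt = 0.296 × 164 = 48.544 m and 2√(Dt) = 2√(0.168 × 164) = 10.50 m.
Argument (x−vt)/(2√(Dt)) = (30.8 − 48.544)/10.50 = -1.690; ½·erfc(-1.690) = 0.9916.
C = 10.2 × 0.9916 = 10.1 mg/L.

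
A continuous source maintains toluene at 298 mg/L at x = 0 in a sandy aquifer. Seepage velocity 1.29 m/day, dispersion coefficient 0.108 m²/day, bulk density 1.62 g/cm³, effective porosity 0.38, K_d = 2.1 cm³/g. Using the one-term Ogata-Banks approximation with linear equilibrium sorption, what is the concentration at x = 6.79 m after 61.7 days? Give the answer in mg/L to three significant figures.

254 mg/L

Retardation factor R = 1 + ρ_b·K_d/n = 1 + 1.62 × 2.1/0.38 = 9.953.
Sorption retards both mechanisms: v_R = v/R = 0.1296 m/day, D_R = D/R = 0.01085 m²/day.
v_R·t = 0.1296 × 61.7 = 7.99632 m; 2√(D_R t) = 1.636 m; argument = (6.79 − 7.99632)/1.636 = -0.7374.
C = C₀ × ½·erfc(-0.7374) = 298 × 0.8515 = 254 mg/L.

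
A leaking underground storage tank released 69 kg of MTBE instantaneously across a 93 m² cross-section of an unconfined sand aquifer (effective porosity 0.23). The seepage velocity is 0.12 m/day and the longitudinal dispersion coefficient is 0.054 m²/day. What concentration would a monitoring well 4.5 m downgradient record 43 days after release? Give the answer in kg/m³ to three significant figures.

0.570 kg/m³

For an instantaneous plane source, C(x,t) = M/(n_e·A·√(4πDt)) · exp(−(x−vt)²/(4Dt)), with n_e·A the pore (flow) area.
Plume center vt = 0.12 × 43 = 5.16 m, so the well at 4.5 m is 0.66 m upgradient of the peak.
√(4πDt) = 5.402 m, giving peak height M/(n_e·A·√(4πDt)) = 69/(0.23 × 93 × 5.402) = 0.5972 kg/m³.
(x−vt)²/(4Dt) = (-0.66)²/(4 × 0.054 × 43) = 0.04690; exp(−0.04690) = 0.9542.
C = 0.5972 × 0.9542 = 0.570 kg/m³.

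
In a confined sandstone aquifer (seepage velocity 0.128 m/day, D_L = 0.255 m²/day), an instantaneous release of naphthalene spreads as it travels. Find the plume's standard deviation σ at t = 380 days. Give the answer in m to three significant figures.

Dispersive spreading gives a Gaussian with σ² = 2Dt; advection only shifts the center.
σ = √(2 × 0.255 × 380) = 13.9 m.

13.9 m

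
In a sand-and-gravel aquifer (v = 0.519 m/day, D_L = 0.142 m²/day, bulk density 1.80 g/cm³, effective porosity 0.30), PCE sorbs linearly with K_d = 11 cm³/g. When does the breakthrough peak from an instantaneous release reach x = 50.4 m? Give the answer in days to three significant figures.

Retardation factor R = 1 + ρ_b·K_d/n = 1 + 1.80 × 11/0.30 = 67.00.
Sorption retards both mechanisms: v_R = v/R = 0.007746 m/day, D_R = D/R = 0.002119 m²/day.
Peak time from v_R²t² + 2D_R t − x² = 0: t = (√(D_R² + v_R²x²) − D_R)/v_R².
√(D_R² + v_R²x²) = √(0.002119² + 0.007746² × 50.4²) = 0.3904; v_R² = 6.000e-05.
t = (0.3904 − 0.002119)/6.000e-05 = 6470 days.

6470 days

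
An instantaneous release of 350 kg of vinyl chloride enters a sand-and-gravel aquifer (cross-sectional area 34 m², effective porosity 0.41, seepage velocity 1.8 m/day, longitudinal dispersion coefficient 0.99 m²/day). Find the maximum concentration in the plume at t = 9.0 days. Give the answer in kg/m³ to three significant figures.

2.37 kg/m³

The peak of an instantaneous 1D plume sits at x = vt; there the Gaussian factor is 1 and C_max = M/(n_e·A·√(4πDt)), where n_e·A is the pore area the mass is dissolved in.
√(4πDt) = √(4π × 0.99 × 9.0) = 10.58 m, so C_max = 350/(0.41 × 34 × 10.58) = 2.37 kg/m³.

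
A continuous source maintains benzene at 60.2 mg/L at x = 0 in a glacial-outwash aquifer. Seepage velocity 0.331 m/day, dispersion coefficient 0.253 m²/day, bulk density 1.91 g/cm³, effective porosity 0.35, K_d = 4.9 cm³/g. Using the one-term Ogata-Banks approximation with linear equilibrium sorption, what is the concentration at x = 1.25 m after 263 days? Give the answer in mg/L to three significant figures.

48.5 mg/L

Retardation factor R = 1 + ρ_b·K_d/n = 1 + 1.91 × 4.9/0.35 = 27.74.
Sorption retards both mechanisms: v_R = v/R = 0.01193 m/day, D_R = D/R = 0.009120 m²/day.
v_R·t = 0.01193 × 263 = 3.13759 m; 2√(D_R t) = 3.097 m; argument = (1.25 − 3.13759)/3.097 = -0.6095.
C = C₀ × ½·erfc(-0.6095) = 60.2 × 0.8056 = 48.5 mg/L.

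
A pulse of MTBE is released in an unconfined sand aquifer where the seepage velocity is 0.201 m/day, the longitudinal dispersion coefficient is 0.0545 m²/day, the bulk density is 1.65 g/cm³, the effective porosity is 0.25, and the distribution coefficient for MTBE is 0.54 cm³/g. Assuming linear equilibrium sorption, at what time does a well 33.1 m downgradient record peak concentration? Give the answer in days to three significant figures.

Retardation factor R = 1 + ρ_b·K_d/n = 1 + 1.65 × 0.54/0.25 = 4.564.
Sorption retards both mechanisms: v_R = v/R = 0.04404 m/day, D_R = D/R = 0.01194 m²/day.
Peak time from v_R²t² + 2D_R t − x² = 0: t = (√(D_R² + v_R²x²) − D_R)/v_R².
√(D_R² + v_R²x²) = √(0.01194² + 0.04404² × 33.1²) = 1.458; v_R² = 0.001940.
t = (1.458 − 0.01194)/0.001940 = 745 days.

745 days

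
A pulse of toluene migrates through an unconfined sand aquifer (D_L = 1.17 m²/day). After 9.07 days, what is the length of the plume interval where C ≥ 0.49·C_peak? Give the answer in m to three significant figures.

The plume is Gaussian with σ = √(2Dt) = √(2 × 1.17 × 9.07) = 4.607 m.
C/C_peak = exp(−Δx²/(2σ²)) = 0.49 ⇒ Δx = σ·√(−2 ln 0.49) = 4.607 × 1.194 = 5.501 m.
Width = 2Δx = 11.0 m.

11.0 m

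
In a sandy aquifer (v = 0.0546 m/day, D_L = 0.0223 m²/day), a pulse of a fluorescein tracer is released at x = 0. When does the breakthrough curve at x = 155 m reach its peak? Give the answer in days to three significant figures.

For the 1D instantaneous-source solution, setting ∂C/∂t = 0 at fixed x gives v²t² + 2Dt − x² = 0, so t = (√(D² + v²x²) − D)/v².
√(D² + v²x²) = √(0.0223² + 0.0546² × 155²) = 8.463; v² = 0.00298116.
t = (8.463 − 0.0223)/0.00298116 = 2830 days (vs. the pure-advection estimate x/v = 2840 d).

2830 days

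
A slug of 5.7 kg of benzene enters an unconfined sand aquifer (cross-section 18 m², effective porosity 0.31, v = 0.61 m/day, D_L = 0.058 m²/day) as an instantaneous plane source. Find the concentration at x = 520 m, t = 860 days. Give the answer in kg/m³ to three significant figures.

For an instantaneous plane source, C(x,t) = M/(n_e·A·√(4πDt)) · exp(−(x−vt)²/(4Dt)), with n_e·A the pore (flow) area.
Plume center vt = 0.61 × 860 = 524.6 m, so the well at 520 m is 4.6 m upgradient of the peak.
√(4πDt) = 25.04 m, giving peak height M/(n_e·A·√(4πDt)) = 5.7/(0.31 × 18 × 25.04) = 0.04079 kg/m³.
(x−vt)²/(4Dt) = (-4.6)²/(4 × 0.058 × 860) = 0.1061; exp(−0.1061) = 0.8993.
C = 0.04079 × 0.8993 = 0.0367 kg/m³.

0.0367 kg/m³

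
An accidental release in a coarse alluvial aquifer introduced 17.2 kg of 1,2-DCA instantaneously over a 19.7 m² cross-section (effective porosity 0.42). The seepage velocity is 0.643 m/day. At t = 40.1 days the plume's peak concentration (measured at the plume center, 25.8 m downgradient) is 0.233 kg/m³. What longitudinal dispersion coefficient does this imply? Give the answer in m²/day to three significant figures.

0.158 m²/day

At the plume center C_max = M/(n_e·A·√(4πDt)), so D = M²/(4πt·(n_e·A·C_max)²).
n_e·A·C_max = 0.42 × 19.7 × 0.233 = 1.928 kg/m.
D = 17.2²/(4π × 40.1 × 1.928²) = 0.158 m²/day.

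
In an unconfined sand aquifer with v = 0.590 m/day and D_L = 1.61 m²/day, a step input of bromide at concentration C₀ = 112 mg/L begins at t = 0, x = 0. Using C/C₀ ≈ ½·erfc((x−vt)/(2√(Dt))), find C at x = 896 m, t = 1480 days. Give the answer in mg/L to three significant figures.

For a continuous step input, C/C₀ ≈ ½·erfc((x−vt)/(2√(Dt))).
vt = 0.590 × 1480 = 873.2 m and 2√(Dt) = 2√(1.61 × 1480) = 97.63 m.
Argument (x−vt)/(2√(Dt)) = (896 − 873.2)/97.63 = 0.2335; ½·erfc(0.2335) = 0.3706.
C = 112 × 0.3706 = 41.5 mg/L.

41.5 mg/L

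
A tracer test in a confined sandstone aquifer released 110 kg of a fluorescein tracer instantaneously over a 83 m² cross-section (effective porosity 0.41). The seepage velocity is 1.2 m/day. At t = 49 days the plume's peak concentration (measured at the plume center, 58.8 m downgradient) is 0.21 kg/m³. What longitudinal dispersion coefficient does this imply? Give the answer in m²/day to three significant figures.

0.385 m²/day

At the plume center C_max = M/(n_e·A·√(4πDt)), so D = M²/(4πt·(n_e·A·C_max)²).
n_e·A·C_max = 0.41 × 83 × 0.21 = 7.146 kg/m.
D = 110²/(4π × 49 × 7.146²) = 0.385 m²/day.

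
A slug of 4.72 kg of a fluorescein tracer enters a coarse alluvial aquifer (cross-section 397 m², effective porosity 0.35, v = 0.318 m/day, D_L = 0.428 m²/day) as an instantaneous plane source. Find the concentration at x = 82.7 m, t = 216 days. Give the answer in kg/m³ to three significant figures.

For an instantaneous plane source, C(x,t) = M/(n_e·A·√(4πDt)) · exp(−(x−vt)²/(4Dt)), with n_e·A the pore (flow) area.
Plume center vt = 0.318 × 216 = 68.688 m, so the well at 82.7 m is 14.012 m downgradient of the peak.
√(4πDt) = 34.08 m, giving peak height M/(n_e·A·√(4πDt)) = 4.72/(0.35 × 397 × 34.08) = 0.0009967 kg/m³.
(x−vt)²/(4Dt) = (14.012)²/(4 × 0.428 × 216) = 0.5309; exp(−0.5309) = 0.5881.
C = 0.0009967 × 0.5881 = 0.000586 kg/m³.

0.000586 kg/m³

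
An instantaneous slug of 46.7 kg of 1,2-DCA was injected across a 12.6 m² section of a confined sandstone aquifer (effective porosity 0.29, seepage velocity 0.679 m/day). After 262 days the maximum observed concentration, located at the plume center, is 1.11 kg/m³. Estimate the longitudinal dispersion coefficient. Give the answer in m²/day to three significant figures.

At the plume center C_max = M/(n_e·A·√(4πDt)), so D = M²/(4πt·(n_e·A·C_max)²).
n_e·A·C_max = 0.29 × 12.6 × 1.11 = 4.056 kg/m.
D = 46.7²/(4π × 262 × 4.056²) = 0.0403 m²/day.

0.0403 m²/day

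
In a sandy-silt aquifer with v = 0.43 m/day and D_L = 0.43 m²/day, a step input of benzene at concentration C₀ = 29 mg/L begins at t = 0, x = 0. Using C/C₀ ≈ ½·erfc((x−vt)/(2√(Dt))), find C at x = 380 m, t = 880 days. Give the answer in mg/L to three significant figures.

13.8 mg/L

For a continuous step input, C/C₀ ≈ ½·erfc((x−vt)/(2√(Dt))).
vt = 0.43 × 880 = 378.4 m and 2√(Dt) = 2√(0.43 × 880) = 38.91 m.
Argument (x−vt)/(2√(Dt)) = (380 − 378.4)/38.91 = 0.04112; ½·erfc(0.04112) = 0.4768.
C = 29 × 0.4768 = 13.8 mg/L.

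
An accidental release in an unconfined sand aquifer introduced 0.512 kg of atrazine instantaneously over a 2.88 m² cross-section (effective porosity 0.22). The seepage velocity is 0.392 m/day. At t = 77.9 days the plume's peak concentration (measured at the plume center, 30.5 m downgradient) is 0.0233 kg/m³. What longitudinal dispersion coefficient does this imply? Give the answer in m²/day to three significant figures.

At the plume center C_max = M/(n_e·A·√(4πDt)), so D = M²/(4πt·(n_e·A·C_max)²).
n_e·A·C_max = 0.22 × 2.88 × 0.0233 = 0.01476 kg/m.
D = 0.512²/(4π × 77.9 × 0.01476²) = 1.23 m²/day.

1.23 m²/day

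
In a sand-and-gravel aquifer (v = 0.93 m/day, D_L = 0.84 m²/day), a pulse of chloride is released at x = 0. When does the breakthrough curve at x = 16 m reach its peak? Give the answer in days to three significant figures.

16.3 days

For the 1D instantaneous-source solution, setting ∂C/∂t = 0 at fixed x gives v²t² + 2Dt − x² = 0, so t = (√(D² + v²x²) − D)/v².
√(D² + v²x²) = √(0.84² + 0.93² × 16²) = 14.90; v² = 0.8649.
t = (14.90 − 0.84)/0.8649 = 16.3 days (vs. the pure-advection estimate x/v = 17.2 d).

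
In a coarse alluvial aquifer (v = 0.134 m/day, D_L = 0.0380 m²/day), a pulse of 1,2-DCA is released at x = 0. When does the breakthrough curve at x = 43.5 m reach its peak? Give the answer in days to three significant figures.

323 days

For the 1D instantaneous-source solution, setting ∂C/∂t = 0 at fixed x gives v²t² + 2Dt − x² = 0, so t = (√(D² + v²x²) − D)/v².
√(D² + v²x²) = √(0.0380² + 0.134² × 43.5²) = 5.829; v² = 0.017956.
t = (5.829 − 0.0380)/0.017956 = 323 days (vs. the pure-advection estimate x/v = 325 d).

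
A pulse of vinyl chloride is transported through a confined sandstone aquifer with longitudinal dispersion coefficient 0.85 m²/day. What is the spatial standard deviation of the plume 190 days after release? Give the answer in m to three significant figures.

Dispersive spreading gives a Gaussian with σ² = 2Dt; advection only shifts the center.
σ = √(2 × 0.85 × 190) = 18.0 m.

18.0 m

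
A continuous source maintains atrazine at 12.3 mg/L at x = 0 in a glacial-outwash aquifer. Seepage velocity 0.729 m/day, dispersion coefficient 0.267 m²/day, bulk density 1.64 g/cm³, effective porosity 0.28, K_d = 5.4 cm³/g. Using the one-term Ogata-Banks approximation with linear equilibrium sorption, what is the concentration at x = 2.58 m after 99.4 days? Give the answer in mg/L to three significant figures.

4.79 mg/L

Retardation factor R = 1 + ρ_b·K_d/n = 1 + 1.64 × 5.4/0.28 = 32.63.
Sorption retards both mechanisms: v_R = v/R = 0.02234 m/day, D_R = D/R = 0.008183 m²/day.
v_R·t = 0.02234 × 99.4 = 2.220596 m; 2√(D_R t) = 1.804 m; argument = (2.58 − 2.220596)/1.804 = 0.1992.
C = C₀ × ½·erfc(0.1992) = 12.3 × 0.3891 = 4.79 mg/L.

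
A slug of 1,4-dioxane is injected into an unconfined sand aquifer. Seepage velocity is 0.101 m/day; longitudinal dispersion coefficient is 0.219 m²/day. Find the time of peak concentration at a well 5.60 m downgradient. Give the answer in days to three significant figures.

For the 1D instantaneous-source solution, setting ∂C/∂t = 0 at fixed x gives v²t² + 2Dt − x² = 0, so t = (√(D² + v²x²) − D)/v².
√(D² + v²x²) = √(0.219² + 0.101² × 5.60²) = 0.6065; v² = 0.010201.
t = (0.6065 − 0.219)/0.010201 = 38.0 days (vs. the pure-advection estimate x/v = 55.4 d).

38.0 days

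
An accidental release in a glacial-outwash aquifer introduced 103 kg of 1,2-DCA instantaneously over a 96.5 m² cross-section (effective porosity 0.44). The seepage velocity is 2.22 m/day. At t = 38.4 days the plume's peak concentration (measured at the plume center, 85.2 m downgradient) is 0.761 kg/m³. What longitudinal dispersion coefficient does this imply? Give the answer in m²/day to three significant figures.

At the plume center C_max = M/(n_e·A·√(4πDt)), so D = M²/(4πt·(n_e·A·C_max)²).
n_e·A·C_max = 0.44 × 96.5 × 0.761 = 32.31 kg/m.
D = 103²/(4π × 38.4 × 32.31²) = 0.0211 m²/day.

0.0211 m²/day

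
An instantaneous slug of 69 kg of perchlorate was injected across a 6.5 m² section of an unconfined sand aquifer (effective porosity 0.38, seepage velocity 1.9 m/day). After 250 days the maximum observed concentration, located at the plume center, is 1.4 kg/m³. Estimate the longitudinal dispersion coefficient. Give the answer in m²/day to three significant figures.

At the plume center C_max = M/(n_e·A·√(4πDt)), so D = M²/(4πt·(n_e·A·C_max)²).
n_e·A·C_max = 0.38 × 6.5 × 1.4 = 3.458 kg/m.
D = 69²/(4π × 250 × 3.458²) = 0.127 m²/day.

0.127 m²/day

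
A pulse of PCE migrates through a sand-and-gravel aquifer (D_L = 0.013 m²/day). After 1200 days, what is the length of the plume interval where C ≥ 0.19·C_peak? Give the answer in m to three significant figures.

20.4 m

The plume is Gaussian with σ = √(2Dt) = √(2 × 0.013 × 1200) = 5.586 m.
C/C_peak = exp(−Δx²/(2σ²)) = 0.19 ⇒ Δx = σ·√(−2 ln 0.19) = 5.586 × 1.822 = 10.18 m.
Width = 2Δx = 20.4 m.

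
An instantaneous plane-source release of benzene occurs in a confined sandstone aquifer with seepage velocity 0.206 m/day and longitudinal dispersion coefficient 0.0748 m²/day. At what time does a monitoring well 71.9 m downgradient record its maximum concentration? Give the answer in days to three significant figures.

347 days

For the 1D instantaneous-source solution, setting ∂C/∂t = 0 at fixed x gives v²t² + 2Dt − x² = 0, so t = (√(D² + v²x²) − D)/v².
√(D² + v²x²) = √(0.0748² + 0.206² × 71.9²) = 14.81; v² = 0.042436.
t = (14.81 − 0.0748)/0.042436 = 347 days (vs. the pure-advection estimate x/v = 349 d).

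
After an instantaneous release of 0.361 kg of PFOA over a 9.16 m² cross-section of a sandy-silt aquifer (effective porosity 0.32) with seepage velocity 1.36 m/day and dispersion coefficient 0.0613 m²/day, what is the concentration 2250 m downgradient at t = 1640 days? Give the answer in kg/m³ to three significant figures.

For an instantaneous plane source, C(x,t) = M/(n_e·A·√(4πDt)) · exp(−(x−vt)²/(4Dt)), with n_e·A the pore (flow) area.
Plume center vt = 1.36 × 1640 = 2230.4 m, so the well at 2250 m is 19.6 m downgradient of the peak.
√(4πDt) = 35.54 m, giving peak height M/(n_e·A·√(4πDt)) = 0.361/(0.32 × 9.16 × 35.54) = 0.003465 kg/m³.
(x−vt)²/(4Dt) = (19.6)²/(4 × 0.0613 × 1640) = 0.9553; exp(−0.9553) = 0.3847.
C = 0.003465 × 0.3847 = 0.00133 kg/m³.

0.00133 kg/m³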